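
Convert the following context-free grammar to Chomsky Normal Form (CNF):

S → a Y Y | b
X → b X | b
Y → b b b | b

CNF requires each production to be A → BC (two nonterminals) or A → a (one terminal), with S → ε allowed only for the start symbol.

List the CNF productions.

TA → a; S → b; TB → b; X → b; Y → b; S → TA X0; X0 → Y Y; X → TB X; Y → TB X1; X1 → TB TB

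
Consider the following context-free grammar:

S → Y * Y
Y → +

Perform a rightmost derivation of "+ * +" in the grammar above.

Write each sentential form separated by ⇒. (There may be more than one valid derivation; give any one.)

S ⇒ Y * Y ⇒ Y * + ⇒ + * +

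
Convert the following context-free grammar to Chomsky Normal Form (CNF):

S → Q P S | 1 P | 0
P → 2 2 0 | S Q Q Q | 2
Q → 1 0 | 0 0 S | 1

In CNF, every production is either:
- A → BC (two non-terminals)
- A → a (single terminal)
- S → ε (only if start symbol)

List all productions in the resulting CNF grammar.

T1 → 1; S → 0; T2 → 2; T0 → 0; P → 2; Q → 1; S → Q X0; X0 → P S; S → T1 P; P → T2 X1; X1 → T2 T0; P → S X2; X2 → Q X3; X3 → Q Q; Q → T1 T0; Q → T0 X4; X4 → T0 S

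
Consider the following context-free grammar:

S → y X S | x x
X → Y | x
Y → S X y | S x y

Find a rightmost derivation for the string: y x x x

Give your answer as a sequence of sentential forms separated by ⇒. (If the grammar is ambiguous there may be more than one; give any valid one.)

S ⇒ y X S ⇒ y X x x ⇒ y x x x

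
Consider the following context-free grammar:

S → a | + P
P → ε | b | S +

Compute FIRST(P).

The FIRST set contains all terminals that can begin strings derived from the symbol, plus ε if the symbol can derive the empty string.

We compute FIRST(P) using the standard algorithm.
FIRST(P) = {+, a, b, ε}
FIRST(S) = {+, a}
Therefore, FIRST(P) = {+, a, b, ε}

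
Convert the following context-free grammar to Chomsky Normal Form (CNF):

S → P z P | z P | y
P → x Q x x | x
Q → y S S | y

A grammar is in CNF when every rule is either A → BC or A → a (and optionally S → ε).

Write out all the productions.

TZ → z; S → y; TX → x; P → x; TY → y; Q → y; S → P X0; X0 → TZ P; S → TZ P; P → TX X1; X1 → Q X2; X2 → TX TX; Q → TY X3; X3 → S S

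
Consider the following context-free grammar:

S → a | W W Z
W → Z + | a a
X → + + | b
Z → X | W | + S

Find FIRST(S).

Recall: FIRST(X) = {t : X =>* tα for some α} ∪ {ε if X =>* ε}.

We compute FIRST(S) using the standard algorithm.
FIRST(S) = {+, a, b}
FIRST(W) = {+, a, b}
FIRST(X) = {+, b}
FIRST(Z) = {+, a, b}
Therefore, FIRST(S) = {+, a, b}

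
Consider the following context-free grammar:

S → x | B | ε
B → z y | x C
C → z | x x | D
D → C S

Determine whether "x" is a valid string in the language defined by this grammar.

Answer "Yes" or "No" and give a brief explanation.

Yes - a valid derivation exists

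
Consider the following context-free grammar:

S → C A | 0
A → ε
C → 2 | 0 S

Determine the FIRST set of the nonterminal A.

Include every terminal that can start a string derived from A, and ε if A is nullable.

We compute FIRST(A) using the standard algorithm.
FIRST(A) = {ε}
FIRST(C) = {0, 2}
FIRST(S) = {0, 2}
Therefore, FIRST(A) = {ε}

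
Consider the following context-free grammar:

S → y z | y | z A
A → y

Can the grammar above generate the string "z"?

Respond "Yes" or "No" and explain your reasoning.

No - no valid derivation exists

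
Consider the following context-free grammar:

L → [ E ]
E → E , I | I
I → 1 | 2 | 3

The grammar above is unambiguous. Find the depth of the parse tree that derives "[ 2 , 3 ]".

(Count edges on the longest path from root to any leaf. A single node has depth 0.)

4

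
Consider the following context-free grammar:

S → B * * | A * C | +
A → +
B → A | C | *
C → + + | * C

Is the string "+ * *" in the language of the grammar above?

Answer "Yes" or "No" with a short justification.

Yes - a valid derivation exists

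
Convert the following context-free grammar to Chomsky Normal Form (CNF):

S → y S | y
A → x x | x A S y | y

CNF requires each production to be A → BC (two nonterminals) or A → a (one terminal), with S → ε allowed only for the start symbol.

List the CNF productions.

TY → y; S → y; TX → x; A → y; S → TY S; A → TX TX; A → TX X0; X0 → A X1; X1 → S TY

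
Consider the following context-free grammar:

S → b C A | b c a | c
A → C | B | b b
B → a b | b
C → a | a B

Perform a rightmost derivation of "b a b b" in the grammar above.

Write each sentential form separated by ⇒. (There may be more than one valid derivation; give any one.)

S ⇒ b C A ⇒ b C b b ⇒ b a b b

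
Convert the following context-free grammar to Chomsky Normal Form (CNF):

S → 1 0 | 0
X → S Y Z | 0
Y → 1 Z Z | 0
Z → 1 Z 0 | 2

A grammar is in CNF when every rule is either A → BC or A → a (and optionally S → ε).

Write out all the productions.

T1 → 1; T0 → 0; S → 0; X → 0; Y → 0; Z → 2; S → T1 T0; X → S X0; X0 → Y Z; Y → T1 X1; X1 → Z Z; Z → T1 X2; X2 → Z T0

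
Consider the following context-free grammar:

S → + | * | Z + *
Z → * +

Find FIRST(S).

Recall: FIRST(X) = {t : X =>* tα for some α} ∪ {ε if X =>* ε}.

We compute FIRST(S) using the standard algorithm.
FIRST(S) = {*, +}
FIRST(Z) = {*}
Therefore, FIRST(S) = {*, +}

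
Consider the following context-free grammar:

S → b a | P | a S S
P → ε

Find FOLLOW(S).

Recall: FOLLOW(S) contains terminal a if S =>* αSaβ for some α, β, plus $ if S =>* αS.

We compute FOLLOW(S) using the standard algorithm.
FOLLOW(S) starts with {$}.
FIRST(P) = {ε}
FIRST(S) = {a, b, ε}
FOLLOW(P) = {$, a, b}
FOLLOW(S) = {$, a, b}
Therefore, FOLLOW(S) = {$, a, b}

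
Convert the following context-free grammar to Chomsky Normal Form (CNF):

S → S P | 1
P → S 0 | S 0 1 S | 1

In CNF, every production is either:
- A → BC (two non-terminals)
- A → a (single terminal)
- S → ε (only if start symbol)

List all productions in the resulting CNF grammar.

S → 1; T0 → 0; T1 → 1; P → 1; S → S P; P → S T0; P → S X0; X0 → T0 X1; X1 → T1 S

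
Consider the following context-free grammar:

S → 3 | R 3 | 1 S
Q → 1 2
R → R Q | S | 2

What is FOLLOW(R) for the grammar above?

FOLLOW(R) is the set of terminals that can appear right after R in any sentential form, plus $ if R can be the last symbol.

We compute FOLLOW(R) using the standard algorithm.
FOLLOW(S) starts with {$}.
FIRST(Q) = {1}
FIRST(R) = {1, 2, 3}
FIRST(S) = {1, 2, 3}
FOLLOW(Q) = {1, 3}
FOLLOW(R) = {1, 3}
FOLLOW(S) = {$, 1, 3}
Therefore, FOLLOW(R) = {1, 3}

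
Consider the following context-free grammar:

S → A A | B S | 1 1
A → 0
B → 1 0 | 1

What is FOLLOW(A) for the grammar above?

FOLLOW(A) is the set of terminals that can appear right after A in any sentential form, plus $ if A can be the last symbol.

We compute FOLLOW(A) using the standard algorithm.
FOLLOW(S) starts with {$}.
FIRST(A) = {0}
FIRST(B) = {1}
FIRST(S) = {0, 1}
FOLLOW(A) = {$, 0}
FOLLOW(B) = {0, 1}
FOLLOW(S) = {$}
Therefore, FOLLOW(A) = {$, 0}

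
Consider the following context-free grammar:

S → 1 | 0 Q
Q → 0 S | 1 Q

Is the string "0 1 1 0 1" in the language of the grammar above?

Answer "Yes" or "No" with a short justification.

Yes - a valid derivation exists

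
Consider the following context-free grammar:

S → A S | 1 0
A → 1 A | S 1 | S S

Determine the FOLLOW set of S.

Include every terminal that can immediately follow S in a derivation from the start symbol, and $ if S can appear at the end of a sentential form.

We compute FOLLOW(S) using the standard algorithm.
FOLLOW(S) starts with {$}.
FIRST(A) = {1}
FIRST(S) = {1}
FOLLOW(A) = {1}
FOLLOW(S) = {$, 1}
Therefore, FOLLOW(S) = {$, 1}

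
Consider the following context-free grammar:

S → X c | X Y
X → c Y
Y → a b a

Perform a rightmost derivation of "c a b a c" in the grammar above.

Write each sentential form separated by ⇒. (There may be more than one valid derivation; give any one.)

S ⇒ X c ⇒ c Y c ⇒ c a b a c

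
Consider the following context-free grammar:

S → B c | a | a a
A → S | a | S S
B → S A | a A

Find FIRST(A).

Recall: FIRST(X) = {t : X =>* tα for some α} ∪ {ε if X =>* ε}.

We compute FIRST(A) using the standard algorithm.
FIRST(A) = {a}
FIRST(B) = {a}
FIRST(S) = {a}
Therefore, FIRST(A) = {a}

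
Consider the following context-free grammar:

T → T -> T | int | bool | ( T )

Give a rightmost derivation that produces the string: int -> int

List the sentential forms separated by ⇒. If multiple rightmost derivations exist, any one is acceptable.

T ⇒ T -> T ⇒ T -> int ⇒ int -> int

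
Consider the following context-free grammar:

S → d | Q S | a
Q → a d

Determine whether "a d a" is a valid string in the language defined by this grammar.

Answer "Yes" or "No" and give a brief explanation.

Yes - a valid derivation exists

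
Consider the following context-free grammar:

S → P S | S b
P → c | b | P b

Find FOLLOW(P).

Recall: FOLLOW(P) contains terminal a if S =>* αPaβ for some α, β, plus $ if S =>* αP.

We compute FOLLOW(P) using the standard algorithm.
FOLLOW(S) starts with {$}.
FIRST(P) = {b, c}
FIRST(S) = {b, c}
FOLLOW(P) = {b, c}
FOLLOW(S) = {$, b}
Therefore, FOLLOW(P) = {b, c}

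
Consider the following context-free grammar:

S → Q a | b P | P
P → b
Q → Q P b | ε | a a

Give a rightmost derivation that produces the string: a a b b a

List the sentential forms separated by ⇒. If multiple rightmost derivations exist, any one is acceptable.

S ⇒ Q a ⇒ Q P b a ⇒ Q b b a ⇒ a a b b a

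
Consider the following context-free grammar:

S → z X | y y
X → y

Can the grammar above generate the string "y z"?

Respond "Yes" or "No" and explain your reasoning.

No - no valid derivation exists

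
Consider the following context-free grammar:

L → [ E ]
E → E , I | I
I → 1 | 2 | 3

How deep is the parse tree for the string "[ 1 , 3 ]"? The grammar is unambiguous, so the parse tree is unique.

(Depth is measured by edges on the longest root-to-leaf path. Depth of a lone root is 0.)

4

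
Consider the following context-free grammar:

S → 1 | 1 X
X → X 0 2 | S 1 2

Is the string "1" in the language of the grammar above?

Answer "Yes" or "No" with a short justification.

Yes - a valid derivation exists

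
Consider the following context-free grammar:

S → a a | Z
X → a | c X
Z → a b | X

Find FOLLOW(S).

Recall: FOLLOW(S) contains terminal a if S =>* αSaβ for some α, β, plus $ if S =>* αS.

We compute FOLLOW(S) using the standard algorithm.
FOLLOW(S) starts with {$}.
FIRST(S) = {a, c}
FIRST(X) = {a, c}
FIRST(Z) = {a, c}
FOLLOW(S) = {$}
FOLLOW(X) = {$}
FOLLOW(Z) = {$}
Therefore, FOLLOW(S) = {$}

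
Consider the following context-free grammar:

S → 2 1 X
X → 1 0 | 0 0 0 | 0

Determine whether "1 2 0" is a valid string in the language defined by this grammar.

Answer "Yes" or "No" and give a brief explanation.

No - no valid derivation exists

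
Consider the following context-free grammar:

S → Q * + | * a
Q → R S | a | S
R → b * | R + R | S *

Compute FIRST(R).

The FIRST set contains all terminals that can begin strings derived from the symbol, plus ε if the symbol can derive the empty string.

We compute FIRST(R) using the standard algorithm.
FIRST(Q) = {*, a, b}
FIRST(R) = {*, a, b}
FIRST(S) = {*, a, b}
Therefore, FIRST(R) = {*, a, b}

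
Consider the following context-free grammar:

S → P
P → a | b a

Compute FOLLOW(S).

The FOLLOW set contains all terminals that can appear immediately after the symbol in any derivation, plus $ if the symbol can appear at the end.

We compute FOLLOW(S) using the standard algorithm.
FOLLOW(S) starts with {$}.
FIRST(P) = {a, b}
FIRST(S) = {a, b}
FOLLOW(P) = {$}
FOLLOW(S) = {$}
Therefore, FOLLOW(S) = {$}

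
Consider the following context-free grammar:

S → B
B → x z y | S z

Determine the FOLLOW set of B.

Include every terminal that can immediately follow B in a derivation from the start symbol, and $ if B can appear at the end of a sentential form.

We compute FOLLOW(B) using the standard algorithm.
FOLLOW(S) starts with {$}.
FIRST(B) = {x}
FIRST(S) = {x}
FOLLOW(B) = {$, z}
FOLLOW(S) = {$, z}
Therefore, FOLLOW(B) = {$, z}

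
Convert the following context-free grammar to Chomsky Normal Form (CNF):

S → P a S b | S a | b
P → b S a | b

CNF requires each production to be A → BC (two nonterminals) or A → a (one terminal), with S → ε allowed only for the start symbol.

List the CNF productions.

TA → a; TB → b; S → b; P → b; S → P X0; X0 → TA X1; X1 → S TB; S → S TA; P → TB X2; X2 → S TA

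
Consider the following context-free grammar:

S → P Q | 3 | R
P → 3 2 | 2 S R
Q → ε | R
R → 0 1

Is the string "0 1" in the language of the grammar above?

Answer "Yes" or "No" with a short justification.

Yes - a valid derivation exists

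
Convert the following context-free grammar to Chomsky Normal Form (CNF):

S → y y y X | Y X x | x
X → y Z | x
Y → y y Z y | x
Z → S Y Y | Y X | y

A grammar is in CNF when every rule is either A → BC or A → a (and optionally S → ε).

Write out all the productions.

TY → y; TX → x; S → x; X → x; Y → x; Z → y; S → TY X0; X0 → TY X1; X1 → TY X; S → Y X2; X2 → X TX; X → TY Z; Y → TY X3; X3 → TY X4; X4 → Z TY; Z → S X5; X5 → Y Y; Z → Y X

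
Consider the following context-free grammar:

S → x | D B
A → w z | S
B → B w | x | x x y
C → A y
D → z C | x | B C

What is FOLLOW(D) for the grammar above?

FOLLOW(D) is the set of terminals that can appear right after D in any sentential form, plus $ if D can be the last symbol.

We compute FOLLOW(D) using the standard algorithm.
FOLLOW(S) starts with {$}.
FIRST(A) = {w, x, z}
FIRST(B) = {x}
FIRST(C) = {w, x, z}
FIRST(D) = {x, z}
FIRST(S) = {x, z}
FOLLOW(A) = {y}
FOLLOW(B) = {$, w, x, y, z}
FOLLOW(C) = {x}
FOLLOW(D) = {x}
FOLLOW(S) = {$, y}
Therefore, FOLLOW(D) = {x}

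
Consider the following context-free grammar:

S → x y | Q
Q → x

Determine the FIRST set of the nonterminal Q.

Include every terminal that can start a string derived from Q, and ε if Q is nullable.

We compute FIRST(Q) using the standard algorithm.
FIRST(Q) = {x}
FIRST(S) = {x}
Therefore, FIRST(Q) = {x}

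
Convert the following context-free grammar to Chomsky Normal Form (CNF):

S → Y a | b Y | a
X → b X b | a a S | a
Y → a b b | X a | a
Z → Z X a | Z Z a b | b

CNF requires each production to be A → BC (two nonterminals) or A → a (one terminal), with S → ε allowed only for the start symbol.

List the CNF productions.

TA → a; TB → b; S → a; X → a; Y → a; Z → b; S → Y TA; S → TB Y; X → TB X0; X0 → X TB; X → TA X1; X1 → TA S; Y → TA X2; X2 → TB TB; Y → X TA; Z → Z X3; X3 → X TA; Z → Z X4; X4 → Z X5; X5 → TA TB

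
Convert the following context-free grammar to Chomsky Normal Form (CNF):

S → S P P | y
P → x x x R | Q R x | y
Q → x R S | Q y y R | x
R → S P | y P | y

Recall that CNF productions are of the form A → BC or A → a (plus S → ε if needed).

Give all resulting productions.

S → y; TX → x; P → y; TY → y; Q → x; R → y; S → S X0; X0 → P P; P → TX X1; X1 → TX X2; X2 → TX R; P → Q X3; X3 → R TX; Q → TX X4; X4 → R S; Q → Q X5; X5 → TY X6; X6 → TY R; R → S P; R → TY P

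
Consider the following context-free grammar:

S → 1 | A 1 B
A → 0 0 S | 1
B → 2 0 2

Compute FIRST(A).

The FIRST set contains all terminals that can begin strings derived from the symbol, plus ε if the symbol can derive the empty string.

We compute FIRST(A) using the standard algorithm.
FIRST(A) = {0, 1}
FIRST(B) = {2}
FIRST(S) = {0, 1}
Therefore, FIRST(A) = {0, 1}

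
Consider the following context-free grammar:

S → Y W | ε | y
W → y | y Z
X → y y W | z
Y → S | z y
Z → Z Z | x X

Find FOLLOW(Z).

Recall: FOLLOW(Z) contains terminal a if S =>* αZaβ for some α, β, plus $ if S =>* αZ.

We compute FOLLOW(Z) using the standard algorithm.
FOLLOW(S) starts with {$}.
FIRST(S) = {y, z, ε}
FIRST(W) = {y}
FIRST(X) = {y, z}
FIRST(Y) = {y, z, ε}
FIRST(Z) = {x}
FOLLOW(S) = {$, y}
FOLLOW(W) = {$, x, y}
FOLLOW(X) = {$, x, y}
FOLLOW(Y) = {y}
FOLLOW(Z) = {$, x, y}
Therefore, FOLLOW(Z) = {$, x, y}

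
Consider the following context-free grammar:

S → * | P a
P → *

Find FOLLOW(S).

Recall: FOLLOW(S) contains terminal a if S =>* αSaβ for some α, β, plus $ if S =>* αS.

We compute FOLLOW(S) using the standard algorithm.
FOLLOW(S) starts with {$}.
FIRST(P) = {*}
FIRST(S) = {*}
FOLLOW(P) = {a}
FOLLOW(S) = {$}
Therefore, FOLLOW(S) = {$}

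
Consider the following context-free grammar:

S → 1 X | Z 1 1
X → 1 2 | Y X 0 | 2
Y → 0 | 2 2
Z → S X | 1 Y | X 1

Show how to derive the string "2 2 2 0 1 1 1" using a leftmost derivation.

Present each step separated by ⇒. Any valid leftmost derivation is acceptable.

S ⇒ Z 1 1 ⇒ X 1 1 1 ⇒ Y X 0 1 1 1 ⇒ 2 2 X 0 1 1 1 ⇒ 2 2 2 0 1 1 1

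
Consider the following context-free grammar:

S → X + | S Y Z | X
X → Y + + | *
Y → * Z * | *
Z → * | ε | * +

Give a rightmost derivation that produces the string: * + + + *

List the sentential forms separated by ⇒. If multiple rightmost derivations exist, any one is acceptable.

S ⇒ S Y Z ⇒ S Y ⇒ S * ⇒ X + * ⇒ Y + + + * ⇒ * + + + *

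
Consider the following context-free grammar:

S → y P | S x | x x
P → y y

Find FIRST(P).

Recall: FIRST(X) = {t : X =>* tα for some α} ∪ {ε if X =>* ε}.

We compute FIRST(P) using the standard algorithm.
FIRST(P) = {y}
FIRST(S) = {x, y}
Therefore, FIRST(P) = {y}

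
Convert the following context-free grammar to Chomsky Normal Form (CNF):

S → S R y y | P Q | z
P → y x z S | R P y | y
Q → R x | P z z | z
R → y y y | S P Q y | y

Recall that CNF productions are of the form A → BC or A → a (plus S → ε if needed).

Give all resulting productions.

TY → y; S → z; TX → x; TZ → z; P → y; Q → z; R → y; S → S X0; X0 → R X1; X1 → TY TY; S → P Q; P → TY X2; X2 → TX X3; X3 → TZ S; P → R X4; X4 → P TY; Q → R TX; Q → P X5; X5 → TZ TZ; R → TY X6; X6 → TY TY; R → S X7; X7 → P X8; X8 → Q TY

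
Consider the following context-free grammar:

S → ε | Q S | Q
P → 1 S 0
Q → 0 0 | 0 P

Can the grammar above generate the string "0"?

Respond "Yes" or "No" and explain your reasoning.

No - no valid derivation exists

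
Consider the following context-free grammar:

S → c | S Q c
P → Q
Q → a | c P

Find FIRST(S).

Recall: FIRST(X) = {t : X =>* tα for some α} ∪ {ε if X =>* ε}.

We compute FIRST(S) using the standard algorithm.
FIRST(P) = {a, c}
FIRST(Q) = {a, c}
FIRST(S) = {c}
Therefore, FIRST(S) = {c}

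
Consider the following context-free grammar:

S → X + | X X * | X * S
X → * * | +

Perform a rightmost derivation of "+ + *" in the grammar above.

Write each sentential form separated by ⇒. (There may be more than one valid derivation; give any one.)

S ⇒ X X * ⇒ X + * ⇒ + + *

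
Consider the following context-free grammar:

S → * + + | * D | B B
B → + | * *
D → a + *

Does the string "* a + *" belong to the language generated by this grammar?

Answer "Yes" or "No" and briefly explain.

Yes - a valid derivation exists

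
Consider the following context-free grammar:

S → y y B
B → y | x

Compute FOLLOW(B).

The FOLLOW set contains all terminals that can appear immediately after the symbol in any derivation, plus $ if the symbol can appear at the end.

We compute FOLLOW(B) using the standard algorithm.
FOLLOW(S) starts with {$}.
FIRST(B) = {x, y}
FIRST(S) = {y}
FOLLOW(B) = {$}
FOLLOW(S) = {$}
Therefore, FOLLOW(B) = {$}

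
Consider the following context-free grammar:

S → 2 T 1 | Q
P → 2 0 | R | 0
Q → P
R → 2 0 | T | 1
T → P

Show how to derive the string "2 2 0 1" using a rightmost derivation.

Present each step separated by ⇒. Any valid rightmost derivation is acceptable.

S ⇒ 2 T 1 ⇒ 2 P 1 ⇒ 2 2 0 1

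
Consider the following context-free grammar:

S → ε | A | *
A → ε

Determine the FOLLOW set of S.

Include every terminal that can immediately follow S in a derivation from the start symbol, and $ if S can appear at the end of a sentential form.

We compute FOLLOW(S) using the standard algorithm.
FOLLOW(S) starts with {$}.
FIRST(A) = {ε}
FIRST(S) = {*, ε}
FOLLOW(A) = {$}
FOLLOW(S) = {$}
Therefore, FOLLOW(S) = {$}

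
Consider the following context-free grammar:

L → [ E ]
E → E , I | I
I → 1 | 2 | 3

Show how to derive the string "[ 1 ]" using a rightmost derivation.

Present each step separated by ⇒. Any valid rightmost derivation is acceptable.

L ⇒ [ E ] ⇒ [ I ] ⇒ [ 1 ]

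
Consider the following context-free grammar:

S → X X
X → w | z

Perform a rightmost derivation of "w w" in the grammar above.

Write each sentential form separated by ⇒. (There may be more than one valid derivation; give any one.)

S ⇒ X X ⇒ X w ⇒ w w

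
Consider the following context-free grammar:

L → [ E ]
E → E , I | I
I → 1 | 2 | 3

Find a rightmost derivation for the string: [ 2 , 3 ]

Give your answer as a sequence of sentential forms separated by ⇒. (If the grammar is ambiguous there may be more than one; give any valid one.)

L ⇒ [ E ] ⇒ [ E , I ] ⇒ [ E , 3 ] ⇒ [ I , 3 ] ⇒ [ 2 , 3 ]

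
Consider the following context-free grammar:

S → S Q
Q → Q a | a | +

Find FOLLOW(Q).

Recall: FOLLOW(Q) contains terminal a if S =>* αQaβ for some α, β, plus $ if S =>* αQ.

We compute FOLLOW(Q) using the standard algorithm.
FOLLOW(S) starts with {$}.
FIRST(Q) = {+, a}
FIRST(S) = {}
FOLLOW(Q) = {$, +, a}
FOLLOW(S) = {$, +, a}
Therefore, FOLLOW(Q) = {$, +, a}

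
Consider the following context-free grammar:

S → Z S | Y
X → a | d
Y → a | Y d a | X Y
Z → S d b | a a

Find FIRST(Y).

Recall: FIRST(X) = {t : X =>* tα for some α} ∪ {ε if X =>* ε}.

We compute FIRST(Y) using the standard algorithm.
FIRST(S) = {a, d}
FIRST(X) = {a, d}
FIRST(Y) = {a, d}
FIRST(Z) = {a, d}
Therefore, FIRST(Y) = {a, d}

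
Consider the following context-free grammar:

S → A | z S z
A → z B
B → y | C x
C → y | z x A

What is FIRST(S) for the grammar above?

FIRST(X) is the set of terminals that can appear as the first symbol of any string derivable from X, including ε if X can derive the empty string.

We compute FIRST(S) using the standard algorithm.
FIRST(A) = {z}
FIRST(B) = {y, z}
FIRST(C) = {y, z}
FIRST(S) = {z}
Therefore, FIRST(S) = {z}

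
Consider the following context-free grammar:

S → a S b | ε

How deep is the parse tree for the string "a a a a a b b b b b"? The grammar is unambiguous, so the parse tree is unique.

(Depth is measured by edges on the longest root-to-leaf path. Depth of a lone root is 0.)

6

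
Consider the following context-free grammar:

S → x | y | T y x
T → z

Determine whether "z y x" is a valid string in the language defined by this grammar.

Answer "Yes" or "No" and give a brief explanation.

Yes - a valid derivation exists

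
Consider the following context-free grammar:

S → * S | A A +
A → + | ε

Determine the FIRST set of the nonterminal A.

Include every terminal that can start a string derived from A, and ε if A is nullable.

We compute FIRST(A) using the standard algorithm.
FIRST(A) = {+, ε}
FIRST(S) = {*, +}
Therefore, FIRST(A) = {+, ε}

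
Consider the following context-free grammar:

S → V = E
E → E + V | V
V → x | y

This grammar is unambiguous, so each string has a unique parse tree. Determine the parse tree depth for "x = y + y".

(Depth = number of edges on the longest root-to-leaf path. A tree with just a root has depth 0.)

4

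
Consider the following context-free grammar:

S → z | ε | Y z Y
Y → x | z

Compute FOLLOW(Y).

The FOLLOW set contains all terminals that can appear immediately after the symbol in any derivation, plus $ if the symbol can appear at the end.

We compute FOLLOW(Y) using the standard algorithm.
FOLLOW(S) starts with {$}.
FIRST(S) = {x, z, ε}
FIRST(Y) = {x, z}
FOLLOW(S) = {$}
FOLLOW(Y) = {$, z}
Therefore, FOLLOW(Y) = {$, z}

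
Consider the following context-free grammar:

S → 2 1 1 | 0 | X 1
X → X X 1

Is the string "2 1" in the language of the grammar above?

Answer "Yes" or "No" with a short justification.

No - no valid derivation exists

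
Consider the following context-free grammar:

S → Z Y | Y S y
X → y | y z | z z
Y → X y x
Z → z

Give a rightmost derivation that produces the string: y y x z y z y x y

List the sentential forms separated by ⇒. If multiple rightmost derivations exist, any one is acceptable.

S ⇒ Y S y ⇒ Y Z Y y ⇒ Y Z X y x y ⇒ Y Z y z y x y ⇒ Y z y z y x y ⇒ X y x z y z y x y ⇒ y y x z y z y x y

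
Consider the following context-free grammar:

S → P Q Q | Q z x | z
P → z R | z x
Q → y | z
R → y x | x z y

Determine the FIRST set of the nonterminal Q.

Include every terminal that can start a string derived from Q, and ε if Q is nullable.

We compute FIRST(Q) using the standard algorithm.
FIRST(P) = {z}
FIRST(Q) = {y, z}
FIRST(R) = {x, y}
FIRST(S) = {y, z}
Therefore, FIRST(Q) = {y, z}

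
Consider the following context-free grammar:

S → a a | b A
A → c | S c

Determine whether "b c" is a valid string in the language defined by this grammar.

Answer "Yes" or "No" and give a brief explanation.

Yes - a valid derivation exists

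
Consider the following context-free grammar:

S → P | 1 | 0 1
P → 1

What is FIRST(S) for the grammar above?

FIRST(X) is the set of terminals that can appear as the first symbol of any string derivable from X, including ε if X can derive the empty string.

We compute FIRST(S) using the standard algorithm.
FIRST(P) = {1}
FIRST(S) = {0, 1}
Therefore, FIRST(S) = {0, 1}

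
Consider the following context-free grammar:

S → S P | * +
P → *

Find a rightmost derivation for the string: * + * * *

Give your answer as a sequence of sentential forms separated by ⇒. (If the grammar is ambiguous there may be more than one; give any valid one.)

S ⇒ S P ⇒ S * ⇒ S P * ⇒ S * * ⇒ S P * * ⇒ S * * * ⇒ * + * * *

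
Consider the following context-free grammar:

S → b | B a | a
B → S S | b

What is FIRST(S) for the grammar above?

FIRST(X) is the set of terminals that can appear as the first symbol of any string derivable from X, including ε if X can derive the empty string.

We compute FIRST(S) using the standard algorithm.
FIRST(B) = {a, b}
FIRST(S) = {a, b}
Therefore, FIRST(S) = {a, b}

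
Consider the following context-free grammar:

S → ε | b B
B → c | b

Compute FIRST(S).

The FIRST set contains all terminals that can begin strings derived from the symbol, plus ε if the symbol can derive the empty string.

We compute FIRST(S) using the standard algorithm.
FIRST(B) = {b, c}
FIRST(S) = {b, ε}
Therefore, FIRST(S) = {b, ε}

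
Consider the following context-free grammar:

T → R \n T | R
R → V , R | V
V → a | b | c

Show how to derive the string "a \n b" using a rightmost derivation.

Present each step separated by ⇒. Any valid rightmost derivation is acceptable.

T ⇒ R \n T ⇒ R \n R ⇒ R \n V ⇒ R \n b ⇒ V \n b ⇒ a \n b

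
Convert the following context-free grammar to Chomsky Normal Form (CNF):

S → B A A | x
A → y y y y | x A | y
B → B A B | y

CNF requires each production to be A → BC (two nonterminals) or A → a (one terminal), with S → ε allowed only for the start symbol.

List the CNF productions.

S → x; TY → y; TX → x; A → y; B → y; S → B X0; X0 → A A; A → TY X1; X1 → TY X2; X2 → TY TY; A → TX A; B → B X3; X3 → A B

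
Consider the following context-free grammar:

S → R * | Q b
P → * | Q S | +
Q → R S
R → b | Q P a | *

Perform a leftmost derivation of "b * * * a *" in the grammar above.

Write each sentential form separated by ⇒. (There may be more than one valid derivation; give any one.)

S ⇒ R * ⇒ Q P a * ⇒ R S P a * ⇒ b S P a * ⇒ b R * P a * ⇒ b * * P a * ⇒ b * * * a *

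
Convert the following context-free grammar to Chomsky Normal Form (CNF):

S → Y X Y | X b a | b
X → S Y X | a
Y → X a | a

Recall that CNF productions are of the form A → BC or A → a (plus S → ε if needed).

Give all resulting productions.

TB → b; TA → a; S → b; X → a; Y → a; S → Y X0; X0 → X Y; S → X X1; X1 → TB TA; X → S X2; X2 → Y X; Y → X TA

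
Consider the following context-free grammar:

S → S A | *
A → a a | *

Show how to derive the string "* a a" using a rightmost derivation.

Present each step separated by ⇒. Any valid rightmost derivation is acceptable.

S ⇒ S A ⇒ S a a ⇒ * a a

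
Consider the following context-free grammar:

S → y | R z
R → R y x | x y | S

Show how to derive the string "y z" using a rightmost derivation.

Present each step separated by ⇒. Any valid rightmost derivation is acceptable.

S ⇒ R z ⇒ S z ⇒ y z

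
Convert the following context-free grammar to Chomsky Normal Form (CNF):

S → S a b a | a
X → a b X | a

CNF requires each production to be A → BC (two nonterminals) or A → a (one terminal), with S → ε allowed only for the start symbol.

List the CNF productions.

TA → a; TB → b; S → a; X → a; S → S X0; X0 → TA X1; X1 → TB TA; X → TA X2; X2 → TB X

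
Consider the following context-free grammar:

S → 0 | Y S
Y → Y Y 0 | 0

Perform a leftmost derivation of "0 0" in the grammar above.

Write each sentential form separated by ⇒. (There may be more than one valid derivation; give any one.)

S ⇒ Y S ⇒ 0 S ⇒ 0 0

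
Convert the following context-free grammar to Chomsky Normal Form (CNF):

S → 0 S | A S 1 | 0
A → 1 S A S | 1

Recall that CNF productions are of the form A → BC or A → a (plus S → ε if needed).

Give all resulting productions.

T0 → 0; T1 → 1; S → 0; A → 1; S → T0 S; S → A X0; X0 → S T1; A → T1 X1; X1 → S X2; X2 → A S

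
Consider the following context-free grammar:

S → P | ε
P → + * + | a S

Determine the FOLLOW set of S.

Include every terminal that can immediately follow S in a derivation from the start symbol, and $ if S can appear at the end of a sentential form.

We compute FOLLOW(S) using the standard algorithm.
FOLLOW(S) starts with {$}.
FIRST(P) = {+, a}
FIRST(S) = {+, a, ε}
FOLLOW(P) = {$}
FOLLOW(S) = {$}
Therefore, FOLLOW(S) = {$}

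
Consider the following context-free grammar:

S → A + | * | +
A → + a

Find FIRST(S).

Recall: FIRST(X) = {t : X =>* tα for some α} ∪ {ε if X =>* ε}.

We compute FIRST(S) using the standard algorithm.
FIRST(A) = {+}
FIRST(S) = {*, +}
Therefore, FIRST(S) = {*, +}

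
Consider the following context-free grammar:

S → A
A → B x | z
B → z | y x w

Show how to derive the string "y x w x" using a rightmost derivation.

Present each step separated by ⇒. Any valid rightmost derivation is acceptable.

S ⇒ A ⇒ B x ⇒ y x w x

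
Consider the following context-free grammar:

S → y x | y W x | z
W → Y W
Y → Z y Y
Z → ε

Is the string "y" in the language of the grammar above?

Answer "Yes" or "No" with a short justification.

No - no valid derivation exists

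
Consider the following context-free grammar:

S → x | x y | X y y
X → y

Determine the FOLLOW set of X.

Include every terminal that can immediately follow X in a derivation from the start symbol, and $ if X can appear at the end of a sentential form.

We compute FOLLOW(X) using the standard algorithm.
FOLLOW(S) starts with {$}.
FIRST(S) = {x, y}
FIRST(X) = {y}
FOLLOW(S) = {$}
FOLLOW(X) = {y}
Therefore, FOLLOW(X) = {y}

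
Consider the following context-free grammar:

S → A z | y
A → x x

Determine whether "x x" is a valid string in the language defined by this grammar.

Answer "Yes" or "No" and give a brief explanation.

No - no valid derivation exists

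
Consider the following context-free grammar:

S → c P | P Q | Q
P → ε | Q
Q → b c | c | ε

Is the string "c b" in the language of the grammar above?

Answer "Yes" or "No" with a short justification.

No - no valid derivation exists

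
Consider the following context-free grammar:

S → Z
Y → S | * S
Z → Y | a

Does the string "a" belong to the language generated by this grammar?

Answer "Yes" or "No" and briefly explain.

Yes - a valid derivation exists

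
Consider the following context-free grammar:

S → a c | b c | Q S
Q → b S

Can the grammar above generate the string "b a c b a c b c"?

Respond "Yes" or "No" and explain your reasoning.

Yes - a valid derivation exists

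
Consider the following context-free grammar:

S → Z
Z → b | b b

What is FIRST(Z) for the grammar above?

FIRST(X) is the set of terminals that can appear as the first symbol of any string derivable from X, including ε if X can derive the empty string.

We compute FIRST(Z) using the standard algorithm.
FIRST(S) = {b}
FIRST(Z) = {b}
Therefore, FIRST(Z) = {b}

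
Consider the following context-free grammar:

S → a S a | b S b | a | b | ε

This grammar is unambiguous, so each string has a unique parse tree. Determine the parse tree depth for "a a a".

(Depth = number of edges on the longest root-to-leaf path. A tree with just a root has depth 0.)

2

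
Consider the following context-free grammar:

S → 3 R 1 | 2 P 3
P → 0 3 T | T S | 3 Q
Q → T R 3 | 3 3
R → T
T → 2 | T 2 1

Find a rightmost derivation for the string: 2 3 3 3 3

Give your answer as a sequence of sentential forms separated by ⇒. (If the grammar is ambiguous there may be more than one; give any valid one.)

S ⇒ 2 P 3 ⇒ 2 3 Q 3 ⇒ 2 3 3 3 3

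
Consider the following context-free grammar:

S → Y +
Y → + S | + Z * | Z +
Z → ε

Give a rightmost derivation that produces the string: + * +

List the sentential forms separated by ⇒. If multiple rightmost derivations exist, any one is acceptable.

S ⇒ Y + ⇒ + Z * + ⇒ + * +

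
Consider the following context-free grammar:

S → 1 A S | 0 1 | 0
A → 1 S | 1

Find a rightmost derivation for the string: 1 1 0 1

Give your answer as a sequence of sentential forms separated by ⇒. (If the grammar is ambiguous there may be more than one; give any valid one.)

S ⇒ 1 A S ⇒ 1 A 0 1 ⇒ 1 1 0 1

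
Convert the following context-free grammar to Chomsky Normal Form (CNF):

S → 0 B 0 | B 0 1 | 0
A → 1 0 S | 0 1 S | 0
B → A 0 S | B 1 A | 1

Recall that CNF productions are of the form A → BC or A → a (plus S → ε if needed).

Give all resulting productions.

T0 → 0; T1 → 1; S → 0; A → 0; B → 1; S → T0 X0; X0 → B T0; S → B X1; X1 → T0 T1; A → T1 X2; X2 → T0 S; A → T0 X3; X3 → T1 S; B → A X4; X4 → T0 S; B → B X5; X5 → T1 A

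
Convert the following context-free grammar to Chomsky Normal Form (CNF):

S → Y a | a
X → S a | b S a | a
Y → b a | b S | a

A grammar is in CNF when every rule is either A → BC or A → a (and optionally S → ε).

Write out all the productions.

TA → a; S → a; TB → b; X → a; Y → a; S → Y TA; X → S TA; X → TB X0; X0 → S TA; Y → TB TA; Y → TB S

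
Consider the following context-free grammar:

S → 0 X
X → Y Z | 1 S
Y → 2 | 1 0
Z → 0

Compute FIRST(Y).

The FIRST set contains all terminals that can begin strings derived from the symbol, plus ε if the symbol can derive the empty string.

We compute FIRST(Y) using the standard algorithm.
FIRST(S) = {0}
FIRST(X) = {1, 2}
FIRST(Y) = {1, 2}
FIRST(Z) = {0}
Therefore, FIRST(Y) = {1, 2}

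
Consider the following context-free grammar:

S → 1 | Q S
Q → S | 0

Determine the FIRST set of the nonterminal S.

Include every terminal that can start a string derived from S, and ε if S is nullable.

We compute FIRST(S) using the standard algorithm.
FIRST(Q) = {0, 1}
FIRST(S) = {0, 1}
Therefore, FIRST(S) = {0, 1}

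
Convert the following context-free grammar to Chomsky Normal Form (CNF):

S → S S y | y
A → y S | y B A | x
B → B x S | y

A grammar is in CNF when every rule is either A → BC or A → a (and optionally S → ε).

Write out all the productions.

TY → y; S → y; A → x; TX → x; B → y; S → S X0; X0 → S TY; A → TY S; A → TY X1; X1 → B A; B → B X2; X2 → TX S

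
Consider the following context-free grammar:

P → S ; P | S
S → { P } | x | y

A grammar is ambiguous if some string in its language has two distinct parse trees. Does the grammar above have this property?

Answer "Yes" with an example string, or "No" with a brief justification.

No - the grammar is unambiguous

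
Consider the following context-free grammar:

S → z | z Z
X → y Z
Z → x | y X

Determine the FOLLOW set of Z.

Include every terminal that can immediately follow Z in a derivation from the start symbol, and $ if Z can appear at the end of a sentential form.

We compute FOLLOW(Z) using the standard algorithm.
FOLLOW(S) starts with {$}.
FIRST(S) = {z}
FIRST(X) = {y}
FIRST(Z) = {x, y}
FOLLOW(S) = {$}
FOLLOW(X) = {$}
FOLLOW(Z) = {$}
Therefore, FOLLOW(Z) = {$}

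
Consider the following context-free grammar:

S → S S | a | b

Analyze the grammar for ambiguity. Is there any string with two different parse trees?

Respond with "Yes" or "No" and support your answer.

Yes - the string 'b a b b b' has two distinct parse trees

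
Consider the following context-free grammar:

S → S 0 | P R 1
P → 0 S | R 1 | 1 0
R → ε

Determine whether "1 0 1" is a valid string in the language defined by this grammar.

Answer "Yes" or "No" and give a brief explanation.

Yes - a valid derivation exists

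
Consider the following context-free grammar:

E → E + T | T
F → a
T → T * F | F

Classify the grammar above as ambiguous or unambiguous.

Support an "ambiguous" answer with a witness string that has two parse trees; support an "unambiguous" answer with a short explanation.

Unambiguous - every string in the language has a unique parse tree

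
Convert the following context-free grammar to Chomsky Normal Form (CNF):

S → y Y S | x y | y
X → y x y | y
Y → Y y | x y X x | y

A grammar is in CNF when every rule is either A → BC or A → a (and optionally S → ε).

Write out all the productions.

TY → y; TX → x; S → y; X → y; Y → y; S → TY X0; X0 → Y S; S → TX TY; X → TY X1; X1 → TX TY; Y → Y TY; Y → TX X2; X2 → TY X3; X3 → X TX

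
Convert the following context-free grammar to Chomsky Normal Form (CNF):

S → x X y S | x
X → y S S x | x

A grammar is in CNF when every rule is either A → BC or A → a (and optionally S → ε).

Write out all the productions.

TX → x; TY → y; S → x; X → x; S → TX X0; X0 → X X1; X1 → TY S; X → TY X2; X2 → S X3; X3 → S TX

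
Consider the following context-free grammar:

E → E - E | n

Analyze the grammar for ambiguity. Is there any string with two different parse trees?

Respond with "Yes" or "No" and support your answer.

Yes - the string 'n - n - n' has two distinct parse trees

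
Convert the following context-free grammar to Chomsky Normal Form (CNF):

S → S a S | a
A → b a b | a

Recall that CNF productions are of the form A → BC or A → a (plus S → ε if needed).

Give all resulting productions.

TA → a; S → a; TB → b; A → a; S → S X0; X0 → TA S; A → TB X1; X1 → TA TB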